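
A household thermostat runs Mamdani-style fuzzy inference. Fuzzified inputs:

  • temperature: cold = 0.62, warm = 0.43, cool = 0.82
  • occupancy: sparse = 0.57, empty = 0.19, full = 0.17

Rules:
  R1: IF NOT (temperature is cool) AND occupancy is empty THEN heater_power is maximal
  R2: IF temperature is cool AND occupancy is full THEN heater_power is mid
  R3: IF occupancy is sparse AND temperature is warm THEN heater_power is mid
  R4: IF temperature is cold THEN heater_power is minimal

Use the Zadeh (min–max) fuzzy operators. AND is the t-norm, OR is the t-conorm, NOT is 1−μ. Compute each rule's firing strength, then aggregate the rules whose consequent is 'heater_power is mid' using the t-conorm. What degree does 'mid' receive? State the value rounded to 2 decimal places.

0.43

R1: ¬cool=1−0.82=0.18, empty=0.19; AND[min(a, b)] → w = 0.18
R2: cool=0.82, full=0.17; AND[min(a, b)] → w = 0.17
R3: sparse=0.57, warm=0.43; AND[min(a, b)] → w = 0.43
R4: cold=0.62 → w = 0.62
Rules with consequent 'mid': {R2, R3} → strengths 0.17, 0.43
Aggregate via t-conorm [max(a, b)]: 0.43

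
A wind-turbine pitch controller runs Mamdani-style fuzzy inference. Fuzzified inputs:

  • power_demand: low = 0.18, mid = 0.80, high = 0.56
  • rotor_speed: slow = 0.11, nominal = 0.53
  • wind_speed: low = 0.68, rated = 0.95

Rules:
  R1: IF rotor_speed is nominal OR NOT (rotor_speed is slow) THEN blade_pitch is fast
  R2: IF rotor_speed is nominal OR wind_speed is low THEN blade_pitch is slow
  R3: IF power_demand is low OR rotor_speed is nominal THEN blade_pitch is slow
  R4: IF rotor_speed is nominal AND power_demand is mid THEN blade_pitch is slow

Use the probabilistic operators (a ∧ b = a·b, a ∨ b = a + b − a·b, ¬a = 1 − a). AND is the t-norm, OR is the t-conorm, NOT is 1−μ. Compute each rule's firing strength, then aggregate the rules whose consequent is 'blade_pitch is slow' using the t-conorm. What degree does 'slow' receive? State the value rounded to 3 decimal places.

R1: nominal=0.53, ¬slow=1−0.11=0.89; OR[a + b − a·b] → w = 0.9483
R2: nominal=0.53, low=0.68; OR[a + b − a·b] → w = 0.8496
R3: low=0.18, nominal=0.53; OR[a + b − a·b] → w = 0.6146
R4: nominal=0.53, mid=0.80; AND[a·b] → w = 0.4240
Rules with consequent 'slow': {R2, R3, R4} → strengths 0.8496, 0.6146, 0.4240
Aggregate via t-conorm [a + b − a·b]: 0.9666

0.967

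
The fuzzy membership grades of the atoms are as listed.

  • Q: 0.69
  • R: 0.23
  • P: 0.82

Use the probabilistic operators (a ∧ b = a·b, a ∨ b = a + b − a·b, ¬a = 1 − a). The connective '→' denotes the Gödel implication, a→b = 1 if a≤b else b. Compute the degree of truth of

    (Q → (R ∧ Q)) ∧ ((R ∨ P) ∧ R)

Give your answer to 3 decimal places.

R ∧ Q = a·b on (0.2300, 0.6900) = 0.1587
Q → (R ∧ Q)  [Gödel: 1 if a≤b else b] with a=0.6900, b=0.1587 → 0.1587
R ∨ P = a + b − a·b on (0.2300, 0.8200) = 0.8614
(R ∨ P) ∧ R = a·b on (0.8614, 0.2300) = 0.1981
(Q → (R ∧ Q)) ∧ ((R ∨ P) ∧ R) = a·b on (0.1587, 0.1981) = 0.0314

0.031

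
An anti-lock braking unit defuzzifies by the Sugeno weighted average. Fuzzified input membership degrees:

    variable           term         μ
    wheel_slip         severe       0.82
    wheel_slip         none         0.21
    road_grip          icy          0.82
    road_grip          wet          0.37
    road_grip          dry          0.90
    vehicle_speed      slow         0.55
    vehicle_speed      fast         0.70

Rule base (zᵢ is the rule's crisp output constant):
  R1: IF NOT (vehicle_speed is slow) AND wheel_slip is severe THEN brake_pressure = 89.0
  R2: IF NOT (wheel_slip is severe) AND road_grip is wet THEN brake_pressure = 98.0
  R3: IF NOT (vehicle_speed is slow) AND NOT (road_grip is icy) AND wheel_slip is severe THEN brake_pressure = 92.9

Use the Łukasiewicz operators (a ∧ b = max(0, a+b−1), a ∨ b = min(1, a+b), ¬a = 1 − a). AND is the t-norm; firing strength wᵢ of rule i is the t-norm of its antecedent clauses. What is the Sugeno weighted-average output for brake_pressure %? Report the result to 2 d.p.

89.00

R1 (z=89.0): ¬slow=1−0.55=0.45, severe=0.82; AND[max(0, a+b−1)] → w = 0.27
R2 (z=98.0): ¬severe=1−0.82=0.18, wet=0.37; AND[max(0, a+b−1)] → w = 0.00
R3 (z=92.9): ¬slow=1−0.55=0.45, ¬icy=1−0.82=0.18, severe=0.82; AND[max(0, a+b−1)] → w = 0.00
Weighted average = (0.27·89.0 + 0.00·98.0 + 0.00·92.9) / (0.27 + 0.00 + 0.00)
  = 24.0300 / 0.2700 = 89.00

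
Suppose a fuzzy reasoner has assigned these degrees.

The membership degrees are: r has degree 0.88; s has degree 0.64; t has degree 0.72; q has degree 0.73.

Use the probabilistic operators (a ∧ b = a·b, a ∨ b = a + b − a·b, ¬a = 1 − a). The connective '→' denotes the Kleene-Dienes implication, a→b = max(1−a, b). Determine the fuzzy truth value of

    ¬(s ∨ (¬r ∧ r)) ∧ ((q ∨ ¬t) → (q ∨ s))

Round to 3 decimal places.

0.291

¬r = 1 − 0.8800 = 0.1200
¬r ∧ r = a·b on (0.1200, 0.8800) = 0.1056
s ∨ (¬r ∧ r) = a + b − a·b on (0.6400, 0.1056) = 0.6780
¬(s ∨ (¬r ∧ r)) = 1 − 0.6780 = 0.3220
¬t = 1 − 0.7200 = 0.2800
q ∨ ¬t = a + b − a·b on (0.7300, 0.2800) = 0.8056
q ∨ s = a + b − a·b on (0.7300, 0.6400) = 0.9028
(q ∨ ¬t) → (q ∨ s)  [Kleene-Dienes: max(1−a, b)] with a=0.8056, b=0.9028 → 0.9028
¬(s ∨ (¬r ∧ r)) ∧ ((q ∨ ¬t) → (q ∨ s)) = a·b on (0.3220, 0.9028) = 0.2907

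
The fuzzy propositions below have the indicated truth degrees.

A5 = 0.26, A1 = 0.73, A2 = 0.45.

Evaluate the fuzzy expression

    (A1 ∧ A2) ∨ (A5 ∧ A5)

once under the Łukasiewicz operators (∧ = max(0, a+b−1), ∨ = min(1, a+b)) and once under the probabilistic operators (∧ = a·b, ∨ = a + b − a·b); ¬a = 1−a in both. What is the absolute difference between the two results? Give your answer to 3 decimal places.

0.194

Under Łukasiewicz:
  A1 ∧ A2 = max(0, a+b−1) on (0.73, 0.45) = 0.18
  A5 ∧ A5 = max(0, a+b−1) on (0.26, 0.26) = 0.00
  (A1 ∧ A2) ∨ (A5 ∧ A5) = min(1, a+b) on (0.18, 0.00) = 0.18
  → value = 0.1800
Under probabilistic:
  A1 ∧ A2 = a·b on (0.7300, 0.4500) = 0.3285
  A5 ∧ A5 = a·b on (0.2600, 0.2600) = 0.0676
  (A1 ∧ A2) ∨ (A5 ∧ A5) = a + b − a·b on (0.3285, 0.0676) = 0.3739
  → value = 0.3739
|0.1800 − 0.3739| = 0.194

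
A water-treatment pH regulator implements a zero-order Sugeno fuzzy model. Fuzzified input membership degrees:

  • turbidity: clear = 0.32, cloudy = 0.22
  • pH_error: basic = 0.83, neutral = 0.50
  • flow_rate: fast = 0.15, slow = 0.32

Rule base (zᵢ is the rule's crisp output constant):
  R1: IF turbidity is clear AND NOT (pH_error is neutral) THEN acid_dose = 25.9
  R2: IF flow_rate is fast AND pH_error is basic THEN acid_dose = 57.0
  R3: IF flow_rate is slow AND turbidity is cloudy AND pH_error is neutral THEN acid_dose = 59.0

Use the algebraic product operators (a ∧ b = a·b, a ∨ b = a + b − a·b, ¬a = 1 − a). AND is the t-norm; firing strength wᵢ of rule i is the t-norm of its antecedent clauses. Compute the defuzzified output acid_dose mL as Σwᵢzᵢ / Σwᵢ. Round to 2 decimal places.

41.66

R1 (z=25.9): clear=0.32, ¬neutral=1−0.50=0.50; AND[a·b] → w = 0.1600
R2 (z=57.0): fast=0.15, basic=0.83; AND[a·b] → w = 0.1245
R3 (z=59.0): slow=0.32, cloudy=0.22, neutral=0.50; AND[a·b] → w = 0.0352
Weighted average = (0.1600·25.9 + 0.1245·57.0 + 0.0352·59.0) / (0.1600 + 0.1245 + 0.0352)
  = 13.3173 / 0.3197 = 41.66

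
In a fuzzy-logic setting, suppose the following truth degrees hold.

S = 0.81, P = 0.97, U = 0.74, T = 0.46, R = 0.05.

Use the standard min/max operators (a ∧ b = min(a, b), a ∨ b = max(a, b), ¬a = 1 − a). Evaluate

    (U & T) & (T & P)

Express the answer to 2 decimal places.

0.46

U & T = min(a, b) on (0.74, 0.46) = 0.46
T & P = min(a, b) on (0.46, 0.97) = 0.46
(U & T) & (T & P) = min(a, b) on (0.46, 0.46) = 0.46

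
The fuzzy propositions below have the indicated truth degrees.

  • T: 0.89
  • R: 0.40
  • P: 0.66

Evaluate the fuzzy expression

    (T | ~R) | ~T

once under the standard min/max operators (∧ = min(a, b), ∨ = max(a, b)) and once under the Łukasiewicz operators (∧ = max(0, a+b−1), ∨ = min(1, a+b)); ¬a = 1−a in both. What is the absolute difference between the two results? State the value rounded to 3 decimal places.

Under standard min/max:
  ~R = 1 − 0.40 = 0.60
  T | ~R = max(a, b) on (0.89, 0.60) = 0.89
  ~T = 1 − 0.89 = 0.11
  (T | ~R) | ~T = max(a, b) on (0.89, 0.11) = 0.89
  → value = 0.8900
Under Łukasiewicz:
  ~R = 1 − 0.40 = 0.60
  T | ~R = min(1, a+b) on (0.89, 0.60) = 1.00
  ~T = 1 − 0.89 = 0.11
  (T | ~R) | ~T = min(1, a+b) on (1.00, 0.11) = 1.00
  → value = 1.0000
|0.8900 − 1.0000| = 0.110

0.110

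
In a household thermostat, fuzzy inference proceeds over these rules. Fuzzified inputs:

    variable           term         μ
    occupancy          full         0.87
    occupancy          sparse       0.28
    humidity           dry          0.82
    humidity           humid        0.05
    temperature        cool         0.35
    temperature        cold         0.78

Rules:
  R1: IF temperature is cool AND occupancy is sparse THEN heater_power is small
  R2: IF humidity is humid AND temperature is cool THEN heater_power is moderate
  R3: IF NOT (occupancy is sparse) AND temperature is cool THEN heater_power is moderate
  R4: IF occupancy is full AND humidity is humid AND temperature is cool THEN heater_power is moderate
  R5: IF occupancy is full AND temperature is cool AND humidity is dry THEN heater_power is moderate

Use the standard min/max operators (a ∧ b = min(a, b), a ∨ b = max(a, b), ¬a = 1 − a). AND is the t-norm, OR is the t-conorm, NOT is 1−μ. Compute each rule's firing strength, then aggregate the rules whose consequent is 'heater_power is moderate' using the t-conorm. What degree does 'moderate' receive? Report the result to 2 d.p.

R1: cool=0.35, sparse=0.28; AND[min(a, b)] → w = 0.28
R2: humid=0.05, cool=0.35; AND[min(a, b)] → w = 0.05
R3: ¬sparse=1−0.28=0.72, cool=0.35; AND[min(a, b)] → w = 0.35
R4: full=0.87, humid=0.05, cool=0.35; AND[min(a, b)] → w = 0.05
R5: full=0.87, cool=0.35, dry=0.82; AND[min(a, b)] → w = 0.35
Rules with consequent 'moderate': {R2, R3, R4, R5} → strengths 0.05, 0.35, 0.05, 0.35
Aggregate via t-conorm [max(a, b)]: 0.35

0.35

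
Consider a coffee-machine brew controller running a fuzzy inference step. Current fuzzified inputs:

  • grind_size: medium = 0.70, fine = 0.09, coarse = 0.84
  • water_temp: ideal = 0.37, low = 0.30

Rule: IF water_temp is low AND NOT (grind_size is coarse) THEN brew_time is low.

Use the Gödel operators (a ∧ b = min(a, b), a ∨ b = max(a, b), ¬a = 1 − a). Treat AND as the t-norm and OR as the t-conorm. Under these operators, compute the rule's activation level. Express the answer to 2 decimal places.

0.16

firing strength: low=0.30, ¬coarse=1−0.84=0.16; AND[min(a, b)] → w = 0.16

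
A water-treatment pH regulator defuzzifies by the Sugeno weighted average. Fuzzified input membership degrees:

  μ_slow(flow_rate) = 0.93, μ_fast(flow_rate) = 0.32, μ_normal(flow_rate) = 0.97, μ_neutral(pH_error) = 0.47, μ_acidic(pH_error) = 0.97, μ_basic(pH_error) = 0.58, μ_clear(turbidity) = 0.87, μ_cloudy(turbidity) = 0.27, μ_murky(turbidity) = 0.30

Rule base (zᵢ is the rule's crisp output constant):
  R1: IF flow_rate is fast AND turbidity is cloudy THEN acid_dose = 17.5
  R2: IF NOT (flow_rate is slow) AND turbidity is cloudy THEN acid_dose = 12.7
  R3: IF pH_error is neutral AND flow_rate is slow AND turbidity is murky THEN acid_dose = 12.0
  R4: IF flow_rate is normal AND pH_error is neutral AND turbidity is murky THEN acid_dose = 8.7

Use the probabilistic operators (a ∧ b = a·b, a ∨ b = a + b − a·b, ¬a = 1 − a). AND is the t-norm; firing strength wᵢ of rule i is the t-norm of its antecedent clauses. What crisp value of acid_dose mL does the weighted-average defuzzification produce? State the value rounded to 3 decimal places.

R1 (z=17.5): fast=0.32, cloudy=0.27; AND[a·b] → w = 0.0864
R2 (z=12.7): ¬slow=1−0.93=0.07, cloudy=0.27; AND[a·b] → w = 0.0189
R3 (z=12.0): neutral=0.47, slow=0.93, murky=0.30; AND[a·b] → w = 0.1311
R4 (z=8.7): normal=0.97, neutral=0.47, murky=0.30; AND[a·b] → w = 0.1368
Weighted average = (0.0864·17.5 + 0.0189·12.7 + 0.1311·12.0 + 0.1368·8.7) / (0.0864 + 0.0189 + 0.1311 + 0.1368)
  = 4.5155 / 0.3732 = 12.099

12.099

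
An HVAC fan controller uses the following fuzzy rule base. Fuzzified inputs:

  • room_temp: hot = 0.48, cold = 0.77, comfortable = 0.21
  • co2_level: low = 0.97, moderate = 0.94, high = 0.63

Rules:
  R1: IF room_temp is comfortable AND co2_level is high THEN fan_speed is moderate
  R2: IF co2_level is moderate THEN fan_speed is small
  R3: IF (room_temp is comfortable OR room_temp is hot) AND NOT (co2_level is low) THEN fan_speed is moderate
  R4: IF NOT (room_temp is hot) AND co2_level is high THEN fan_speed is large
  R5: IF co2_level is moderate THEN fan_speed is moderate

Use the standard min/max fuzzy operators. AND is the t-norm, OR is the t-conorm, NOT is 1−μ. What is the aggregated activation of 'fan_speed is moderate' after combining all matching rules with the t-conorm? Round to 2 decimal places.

R1: comfortable=0.21, high=0.63; AND[min(a, b)] → w = 0.21
R2: moderate=0.94 → w = 0.94
R3: (comfortable=0.21 OR hot=0.48) = 0.48; AND[min(a, b)] with ¬low=1−0.97=0.03 → w = 0.03
R4: ¬hot=1−0.48=0.52, high=0.63; AND[min(a, b)] → w = 0.52
R5: moderate=0.94 → w = 0.94
Rules with consequent 'moderate': {R1, R3, R5} → strengths 0.21, 0.03, 0.94
Aggregate via t-conorm [max(a, b)]: 0.94

0.94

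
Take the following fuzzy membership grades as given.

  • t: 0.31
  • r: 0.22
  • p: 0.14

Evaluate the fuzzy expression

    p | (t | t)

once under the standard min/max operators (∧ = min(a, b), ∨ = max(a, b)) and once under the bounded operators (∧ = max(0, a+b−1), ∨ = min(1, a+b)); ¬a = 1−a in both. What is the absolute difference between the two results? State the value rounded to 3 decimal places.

0.450

Under standard min/max:
  t | t = max(a, b) on (0.31, 0.31) = 0.31
  p | (t | t) = max(a, b) on (0.14, 0.31) = 0.31
  → value = 0.3100
Under bounded:
  t | t = min(1, a+b) on (0.31, 0.31) = 0.62
  p | (t | t) = min(1, a+b) on (0.14, 0.62) = 0.76
  → value = 0.7600
|0.3100 − 0.7600| = 0.450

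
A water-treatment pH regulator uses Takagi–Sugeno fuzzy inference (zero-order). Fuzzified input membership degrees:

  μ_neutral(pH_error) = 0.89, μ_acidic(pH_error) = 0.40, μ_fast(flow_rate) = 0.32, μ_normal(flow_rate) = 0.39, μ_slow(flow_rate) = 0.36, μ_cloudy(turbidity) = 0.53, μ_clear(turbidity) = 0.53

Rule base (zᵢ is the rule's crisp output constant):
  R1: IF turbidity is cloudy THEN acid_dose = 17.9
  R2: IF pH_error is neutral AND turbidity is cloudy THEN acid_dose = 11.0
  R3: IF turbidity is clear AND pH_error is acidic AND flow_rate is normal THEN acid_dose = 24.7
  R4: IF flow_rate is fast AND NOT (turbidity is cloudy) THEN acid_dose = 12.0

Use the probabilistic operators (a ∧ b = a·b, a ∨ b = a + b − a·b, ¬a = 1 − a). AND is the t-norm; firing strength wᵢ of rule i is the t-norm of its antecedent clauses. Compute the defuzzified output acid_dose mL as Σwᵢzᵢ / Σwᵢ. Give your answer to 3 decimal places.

R1 (z=17.9): cloudy=0.53 → w = 0.5300
R2 (z=11.0): neutral=0.89, cloudy=0.53; AND[a·b] → w = 0.4717
R3 (z=24.7): clear=0.53, acidic=0.40, normal=0.39; AND[a·b] → w = 0.0827
R4 (z=12.0): fast=0.32, ¬cloudy=1−0.53=0.47; AND[a·b] → w = 0.1504
Weighted average = (0.5300·17.9 + 0.4717·11.0 + 0.0827·24.7 + 0.1504·12.0) / (0.5300 + 0.4717 + 0.0827 + 0.1504)
  = 18.5227 / 1.2348 = 15.001

15.001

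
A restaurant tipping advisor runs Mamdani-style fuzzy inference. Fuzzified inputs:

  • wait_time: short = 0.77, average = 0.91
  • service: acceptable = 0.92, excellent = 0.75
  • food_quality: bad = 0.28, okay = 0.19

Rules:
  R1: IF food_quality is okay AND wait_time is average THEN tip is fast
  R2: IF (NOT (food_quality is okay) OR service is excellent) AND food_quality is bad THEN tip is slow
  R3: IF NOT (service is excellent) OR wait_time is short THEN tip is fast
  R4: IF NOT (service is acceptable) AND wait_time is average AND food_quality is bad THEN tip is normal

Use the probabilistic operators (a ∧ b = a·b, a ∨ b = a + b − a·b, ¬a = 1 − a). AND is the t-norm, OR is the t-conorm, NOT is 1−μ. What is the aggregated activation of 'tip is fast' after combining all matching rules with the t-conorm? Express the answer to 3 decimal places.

0.857

R1: okay=0.19, average=0.91; AND[a·b] → w = 0.1729
R2: (¬okay=1−0.19=0.81 OR excellent=0.75) = 0.9525; AND[a·b] with bad=0.28 → w = 0.2667
R3: ¬excellent=1−0.75=0.25, short=0.77; OR[a + b − a·b] → w = 0.8275
R4: ¬acceptable=1−0.92=0.08, average=0.91, bad=0.28; AND[a·b] → w = 0.0204
Rules with consequent 'fast': {R1, R3} → strengths 0.1729, 0.8275
Aggregate via t-conorm [a + b − a·b]: 0.8573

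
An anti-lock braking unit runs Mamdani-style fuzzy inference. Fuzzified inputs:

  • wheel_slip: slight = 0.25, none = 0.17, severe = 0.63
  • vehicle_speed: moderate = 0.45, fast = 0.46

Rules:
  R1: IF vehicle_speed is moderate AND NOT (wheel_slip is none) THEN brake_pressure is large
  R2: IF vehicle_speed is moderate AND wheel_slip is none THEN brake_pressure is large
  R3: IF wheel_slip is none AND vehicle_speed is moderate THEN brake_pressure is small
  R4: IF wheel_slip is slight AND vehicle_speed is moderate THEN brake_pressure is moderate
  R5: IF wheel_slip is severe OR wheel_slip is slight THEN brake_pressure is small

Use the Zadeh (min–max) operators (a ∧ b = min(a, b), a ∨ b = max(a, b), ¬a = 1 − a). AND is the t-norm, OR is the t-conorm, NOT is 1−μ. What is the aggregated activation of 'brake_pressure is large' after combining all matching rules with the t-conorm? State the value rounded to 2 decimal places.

0.45

R1: moderate=0.45, ¬none=1−0.17=0.83; AND[min(a, b)] → w = 0.45
R2: moderate=0.45, none=0.17; AND[min(a, b)] → w = 0.17
R3: none=0.17, moderate=0.45; AND[min(a, b)] → w = 0.17
R4: slight=0.25, moderate=0.45; AND[min(a, b)] → w = 0.25
R5: severe=0.63, slight=0.25; OR[max(a, b)] → w = 0.63
Rules with consequent 'large': {R1, R2} → strengths 0.45, 0.17
Aggregate via t-conorm [max(a, b)]: 0.45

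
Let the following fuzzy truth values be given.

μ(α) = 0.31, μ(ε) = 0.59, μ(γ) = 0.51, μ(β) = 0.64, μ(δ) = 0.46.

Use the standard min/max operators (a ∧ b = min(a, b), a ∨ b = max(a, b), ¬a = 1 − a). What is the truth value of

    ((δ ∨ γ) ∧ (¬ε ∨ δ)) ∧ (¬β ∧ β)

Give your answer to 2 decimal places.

0.36

δ ∨ γ = max(a, b) on (0.46, 0.51) = 0.51
¬ε = 1 − 0.59 = 0.41
¬ε ∨ δ = max(a, b) on (0.41, 0.46) = 0.46
(δ ∨ γ) ∧ (¬ε ∨ δ) = min(a, b) on (0.51, 0.46) = 0.46
¬β = 1 − 0.64 = 0.36
¬β ∧ β = min(a, b) on (0.36, 0.64) = 0.36
((δ ∨ γ) ∧ (¬ε ∨ δ)) ∧ (¬β ∧ β) = min(a, b) on (0.46, 0.36) = 0.36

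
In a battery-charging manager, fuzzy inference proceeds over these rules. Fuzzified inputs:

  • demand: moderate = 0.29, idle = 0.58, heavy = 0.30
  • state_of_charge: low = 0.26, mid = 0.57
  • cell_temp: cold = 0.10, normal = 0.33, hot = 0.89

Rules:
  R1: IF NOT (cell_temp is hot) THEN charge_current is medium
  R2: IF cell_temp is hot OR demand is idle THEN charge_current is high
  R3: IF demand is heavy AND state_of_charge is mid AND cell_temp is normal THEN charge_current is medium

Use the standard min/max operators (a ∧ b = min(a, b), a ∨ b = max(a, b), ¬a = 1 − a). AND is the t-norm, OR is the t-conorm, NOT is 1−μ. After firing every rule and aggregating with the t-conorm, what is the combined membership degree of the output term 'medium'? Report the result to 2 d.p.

R1: ¬hot=1−0.89=0.11 → w = 0.11
R2: hot=0.89, idle=0.58; OR[max(a, b)] → w = 0.89
R3: heavy=0.30, mid=0.57, normal=0.33; AND[min(a, b)] → w = 0.30
Rules with consequent 'medium': {R1, R3} → strengths 0.11, 0.30
Aggregate via t-conorm [max(a, b)]: 0.30

0.30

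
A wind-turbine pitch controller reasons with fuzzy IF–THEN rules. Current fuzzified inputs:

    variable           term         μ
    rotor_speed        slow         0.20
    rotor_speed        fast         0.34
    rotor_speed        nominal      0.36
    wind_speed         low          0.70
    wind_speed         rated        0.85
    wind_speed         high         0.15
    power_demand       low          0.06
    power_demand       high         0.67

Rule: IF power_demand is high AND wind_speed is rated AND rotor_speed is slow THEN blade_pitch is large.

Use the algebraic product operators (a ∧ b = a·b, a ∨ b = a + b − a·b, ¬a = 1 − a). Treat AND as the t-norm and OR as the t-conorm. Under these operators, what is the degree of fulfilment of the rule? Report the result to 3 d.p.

firing strength: high=0.67, rated=0.85, slow=0.20; AND[a·b] → w = 0.1139

0.114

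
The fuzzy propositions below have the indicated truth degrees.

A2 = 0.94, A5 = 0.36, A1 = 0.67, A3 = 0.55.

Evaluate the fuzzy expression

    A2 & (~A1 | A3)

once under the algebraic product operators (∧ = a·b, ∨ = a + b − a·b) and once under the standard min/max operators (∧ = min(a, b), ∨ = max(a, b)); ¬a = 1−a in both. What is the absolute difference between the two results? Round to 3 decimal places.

0.107

Under algebraic product:
  ~A1 = 1 − 0.6700 = 0.3300
  ~A1 | A3 = a + b − a·b on (0.3300, 0.5500) = 0.6985
  A2 & (~A1 | A3) = a·b on (0.9400, 0.6985) = 0.6566
  → value = 0.6566
Under standard min/max:
  ~A1 = 1 − 0.67 = 0.33
  ~A1 | A3 = max(a, b) on (0.33, 0.55) = 0.55
  A2 & (~A1 | A3) = min(a, b) on (0.94, 0.55) = 0.55
  → value = 0.5500
|0.6566 − 0.5500| = 0.107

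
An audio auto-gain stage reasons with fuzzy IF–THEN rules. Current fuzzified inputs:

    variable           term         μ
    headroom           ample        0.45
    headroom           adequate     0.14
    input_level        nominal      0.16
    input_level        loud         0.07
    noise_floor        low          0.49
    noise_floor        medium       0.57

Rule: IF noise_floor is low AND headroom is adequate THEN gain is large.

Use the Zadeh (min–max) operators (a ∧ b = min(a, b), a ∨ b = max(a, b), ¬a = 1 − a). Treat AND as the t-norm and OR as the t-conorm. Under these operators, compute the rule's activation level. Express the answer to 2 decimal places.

0.14

firing strength: low=0.49, adequate=0.14; AND[min(a, b)] → w = 0.14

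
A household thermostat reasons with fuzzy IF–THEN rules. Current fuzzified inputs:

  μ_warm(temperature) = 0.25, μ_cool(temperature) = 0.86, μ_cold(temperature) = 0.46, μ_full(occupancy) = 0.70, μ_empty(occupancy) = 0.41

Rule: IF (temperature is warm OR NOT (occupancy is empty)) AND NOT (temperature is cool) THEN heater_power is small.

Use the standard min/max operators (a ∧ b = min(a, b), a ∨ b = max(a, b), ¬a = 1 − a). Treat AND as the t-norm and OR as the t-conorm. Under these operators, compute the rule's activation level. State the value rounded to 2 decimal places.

firing strength: (warm=0.25 OR ¬empty=1−0.41=0.59) = 0.59; AND[min(a, b)] with ¬cool=1−0.86=0.14 → w = 0.14

0.14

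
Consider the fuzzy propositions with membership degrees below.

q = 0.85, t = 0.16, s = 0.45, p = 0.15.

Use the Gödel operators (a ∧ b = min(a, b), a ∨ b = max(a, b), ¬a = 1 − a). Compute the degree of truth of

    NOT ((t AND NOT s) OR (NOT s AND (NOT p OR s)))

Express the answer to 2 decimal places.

0.45

NOT s = 1 − 0.45 = 0.55
t AND NOT s = min(a, b) on (0.16, 0.55) = 0.16
NOT s = 1 − 0.45 = 0.55
NOT p = 1 − 0.15 = 0.85
NOT p OR s = max(a, b) on (0.85, 0.45) = 0.85
NOT s AND (NOT p OR s) = min(a, b) on (0.55, 0.85) = 0.55
(t AND NOT s) OR (NOT s AND (NOT p OR s)) = max(a, b) on (0.16, 0.55) = 0.55
NOT ((t AND NOT s) OR (NOT s AND (NOT p OR s))) = 1 − 0.55 = 0.45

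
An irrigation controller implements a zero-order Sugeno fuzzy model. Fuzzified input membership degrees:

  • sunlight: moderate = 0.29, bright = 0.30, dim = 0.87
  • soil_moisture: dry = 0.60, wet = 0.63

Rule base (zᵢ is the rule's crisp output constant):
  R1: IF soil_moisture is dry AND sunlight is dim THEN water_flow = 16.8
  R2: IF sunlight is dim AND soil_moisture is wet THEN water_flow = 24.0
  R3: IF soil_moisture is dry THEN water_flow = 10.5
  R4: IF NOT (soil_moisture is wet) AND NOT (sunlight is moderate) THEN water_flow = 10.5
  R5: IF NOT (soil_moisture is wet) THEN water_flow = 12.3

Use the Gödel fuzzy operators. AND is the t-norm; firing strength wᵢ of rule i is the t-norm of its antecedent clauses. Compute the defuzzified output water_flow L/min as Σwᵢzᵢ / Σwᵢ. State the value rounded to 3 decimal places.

15.539

R1 (z=16.8): dry=0.60, dim=0.87; AND[min(a, b)] → w = 0.60
R2 (z=24.0): dim=0.87, wet=0.63; AND[min(a, b)] → w = 0.63
R3 (z=10.5): dry=0.60 → w = 0.60
R4 (z=10.5): ¬wet=1−0.63=0.37, ¬moderate=1−0.29=0.71; AND[min(a, b)] → w = 0.37
R5 (z=12.3): ¬wet=1−0.63=0.37 → w = 0.37
Weighted average = (0.60·16.8 + 0.63·24.0 + 0.60·10.5 + 0.37·10.5 + 0.37·12.3) / (0.60 + 0.63 + 0.60 + 0.37 + 0.37)
  = 39.9360 / 2.5700 = 15.539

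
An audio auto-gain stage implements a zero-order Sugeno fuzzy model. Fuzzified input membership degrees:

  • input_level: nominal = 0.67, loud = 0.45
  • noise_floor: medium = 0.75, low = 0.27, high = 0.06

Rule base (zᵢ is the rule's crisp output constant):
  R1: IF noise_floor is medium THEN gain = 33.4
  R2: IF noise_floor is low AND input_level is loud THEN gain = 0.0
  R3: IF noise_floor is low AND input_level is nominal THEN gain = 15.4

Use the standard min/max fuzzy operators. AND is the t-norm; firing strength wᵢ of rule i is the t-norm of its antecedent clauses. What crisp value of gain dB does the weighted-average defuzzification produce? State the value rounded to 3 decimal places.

R1 (z=33.4): medium=0.75 → w = 0.75
R2 (z=0.0): low=0.27, loud=0.45; AND[min(a, b)] → w = 0.27
R3 (z=15.4): low=0.27, nominal=0.67; AND[min(a, b)] → w = 0.27
Weighted average = (0.75·33.4 + 0.27·0.0 + 0.27·15.4) / (0.75 + 0.27 + 0.27)
  = 29.2080 / 1.2900 = 22.642

22.642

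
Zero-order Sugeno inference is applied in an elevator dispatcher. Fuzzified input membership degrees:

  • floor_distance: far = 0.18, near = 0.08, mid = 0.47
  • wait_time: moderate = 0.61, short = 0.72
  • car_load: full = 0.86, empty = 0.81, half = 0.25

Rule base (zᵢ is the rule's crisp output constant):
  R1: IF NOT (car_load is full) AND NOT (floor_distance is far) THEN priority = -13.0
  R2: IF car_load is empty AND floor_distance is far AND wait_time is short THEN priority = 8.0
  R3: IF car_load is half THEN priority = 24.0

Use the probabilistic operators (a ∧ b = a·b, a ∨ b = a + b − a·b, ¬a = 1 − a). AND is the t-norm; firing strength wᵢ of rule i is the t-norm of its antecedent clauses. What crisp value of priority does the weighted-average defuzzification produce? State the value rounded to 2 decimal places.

R1 (z=-13.0): ¬full=1−0.86=0.14, ¬far=1−0.18=0.82; AND[a·b] → w = 0.1148
R2 (z=8.0): empty=0.81, far=0.18, short=0.72; AND[a·b] → w = 0.1050
R3 (z=24.0): half=0.25 → w = 0.2500
Weighted average = (0.1148·-13.0 + 0.1050·8.0 + 0.2500·24.0) / (0.1148 + 0.1050 + 0.2500)
  = 5.3474 / 0.4698 = 11.38

11.38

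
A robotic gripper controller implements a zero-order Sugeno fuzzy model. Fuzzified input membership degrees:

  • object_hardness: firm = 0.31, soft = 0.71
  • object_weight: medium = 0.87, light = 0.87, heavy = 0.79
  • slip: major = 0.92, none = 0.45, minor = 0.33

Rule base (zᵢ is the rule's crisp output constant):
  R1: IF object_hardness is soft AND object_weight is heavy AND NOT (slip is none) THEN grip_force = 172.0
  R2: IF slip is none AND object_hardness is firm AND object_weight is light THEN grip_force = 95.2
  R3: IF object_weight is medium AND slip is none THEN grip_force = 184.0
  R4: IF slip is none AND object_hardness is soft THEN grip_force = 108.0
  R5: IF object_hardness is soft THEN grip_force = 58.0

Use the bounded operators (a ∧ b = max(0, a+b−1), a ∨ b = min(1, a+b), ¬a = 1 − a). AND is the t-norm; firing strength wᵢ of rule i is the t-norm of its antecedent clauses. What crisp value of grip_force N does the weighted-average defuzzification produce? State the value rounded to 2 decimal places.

R1 (z=172.0): soft=0.71, heavy=0.79, ¬none=1−0.45=0.55; AND[max(0, a+b−1)] → w = 0.05
R2 (z=95.2): none=0.45, firm=0.31, light=0.87; AND[max(0, a+b−1)] → w = 0.00
R3 (z=184.0): medium=0.87, none=0.45; AND[max(0, a+b−1)] → w = 0.32
R4 (z=108.0): none=0.45, soft=0.71; AND[max(0, a+b−1)] → w = 0.16
R5 (z=58.0): soft=0.71 → w = 0.71
Weighted average = (0.05·172.0 + 0.00·95.2 + 0.32·184.0 + 0.16·108.0 + 0.71·58.0) / (0.05 + 0.00 + 0.32 + 0.16 + 0.71)
  = 125.9400 / 1.2400 = 101.56

101.56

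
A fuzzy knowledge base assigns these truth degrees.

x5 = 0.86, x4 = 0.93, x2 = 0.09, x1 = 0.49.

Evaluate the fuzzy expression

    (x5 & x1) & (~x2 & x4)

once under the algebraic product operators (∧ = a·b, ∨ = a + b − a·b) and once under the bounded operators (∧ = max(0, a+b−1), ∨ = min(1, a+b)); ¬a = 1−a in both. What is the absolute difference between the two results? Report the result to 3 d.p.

0.167

Under algebraic product:
  x5 & x1 = a·b on (0.8600, 0.4900) = 0.4214
  ~x2 = 1 − 0.0900 = 0.9100
  ~x2 & x4 = a·b on (0.9100, 0.9300) = 0.8463
  (x5 & x1) & (~x2 & x4) = a·b on (0.4214, 0.8463) = 0.3566
  → value = 0.3566
Under bounded:
  x5 & x1 = max(0, a+b−1) on (0.86, 0.49) = 0.35
  ~x2 = 1 − 0.09 = 0.91
  ~x2 & x4 = max(0, a+b−1) on (0.91, 0.93) = 0.84
  (x5 & x1) & (~x2 & x4) = max(0, a+b−1) on (0.35, 0.84) = 0.19
  → value = 0.1900
|0.3566 − 0.1900| = 0.167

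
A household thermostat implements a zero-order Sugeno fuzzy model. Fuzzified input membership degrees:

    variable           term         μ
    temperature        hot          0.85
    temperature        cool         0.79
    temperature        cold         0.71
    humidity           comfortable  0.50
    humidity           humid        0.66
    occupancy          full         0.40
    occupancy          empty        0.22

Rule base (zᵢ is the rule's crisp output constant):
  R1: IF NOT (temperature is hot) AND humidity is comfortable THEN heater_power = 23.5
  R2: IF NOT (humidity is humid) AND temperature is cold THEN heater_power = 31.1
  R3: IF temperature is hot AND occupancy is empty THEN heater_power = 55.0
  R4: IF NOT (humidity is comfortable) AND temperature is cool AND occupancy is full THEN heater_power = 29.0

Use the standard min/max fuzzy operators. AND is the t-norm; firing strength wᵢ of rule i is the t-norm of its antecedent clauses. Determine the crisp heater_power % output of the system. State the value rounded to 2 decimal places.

R1 (z=23.5): ¬hot=1−0.85=0.15, comfortable=0.50; AND[min(a, b)] → w = 0.15
R2 (z=31.1): ¬humid=1−0.66=0.34, cold=0.71; AND[min(a, b)] → w = 0.34
R3 (z=55.0): hot=0.85, empty=0.22; AND[min(a, b)] → w = 0.22
R4 (z=29.0): ¬comfortable=1−0.50=0.50, cool=0.79, full=0.40; AND[min(a, b)] → w = 0.40
Weighted average = (0.15·23.5 + 0.34·31.1 + 0.22·55.0 + 0.40·29.0) / (0.15 + 0.34 + 0.22 + 0.40)
  = 37.7990 / 1.1100 = 34.05

34.05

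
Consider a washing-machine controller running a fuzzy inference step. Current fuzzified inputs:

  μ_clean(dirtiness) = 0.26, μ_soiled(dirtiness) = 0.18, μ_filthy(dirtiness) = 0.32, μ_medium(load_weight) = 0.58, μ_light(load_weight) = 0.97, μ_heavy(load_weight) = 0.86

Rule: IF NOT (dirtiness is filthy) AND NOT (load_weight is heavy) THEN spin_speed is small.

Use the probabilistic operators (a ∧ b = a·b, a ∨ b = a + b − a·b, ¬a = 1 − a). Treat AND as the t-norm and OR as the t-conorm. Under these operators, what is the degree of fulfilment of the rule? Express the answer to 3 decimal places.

0.095

firing strength: ¬filthy=1−0.32=0.68, ¬heavy=1−0.86=0.14; AND[a·b] → w = 0.0952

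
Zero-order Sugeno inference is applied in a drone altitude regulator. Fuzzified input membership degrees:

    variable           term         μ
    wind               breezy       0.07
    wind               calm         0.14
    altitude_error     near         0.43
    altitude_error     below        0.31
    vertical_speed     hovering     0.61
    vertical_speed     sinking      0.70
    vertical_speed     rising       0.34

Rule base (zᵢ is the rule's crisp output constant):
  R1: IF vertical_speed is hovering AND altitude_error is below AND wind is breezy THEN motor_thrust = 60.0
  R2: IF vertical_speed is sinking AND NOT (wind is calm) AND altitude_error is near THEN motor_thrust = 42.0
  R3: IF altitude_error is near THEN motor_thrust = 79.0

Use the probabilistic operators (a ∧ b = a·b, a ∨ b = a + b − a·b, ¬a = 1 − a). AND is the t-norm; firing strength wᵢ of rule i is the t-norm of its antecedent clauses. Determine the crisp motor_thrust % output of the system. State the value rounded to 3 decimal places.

65.000

R1 (z=60.0): hovering=0.61, below=0.31, breezy=0.07; AND[a·b] → w = 0.0132
R2 (z=42.0): sinking=0.70, ¬calm=1−0.14=0.86, near=0.43; AND[a·b] → w = 0.2589
R3 (z=79.0): near=0.43 → w = 0.4300
Weighted average = (0.0132·60.0 + 0.2589·42.0 + 0.4300·79.0) / (0.0132 + 0.2589 + 0.4300)
  = 45.6363 / 0.7021 = 65.000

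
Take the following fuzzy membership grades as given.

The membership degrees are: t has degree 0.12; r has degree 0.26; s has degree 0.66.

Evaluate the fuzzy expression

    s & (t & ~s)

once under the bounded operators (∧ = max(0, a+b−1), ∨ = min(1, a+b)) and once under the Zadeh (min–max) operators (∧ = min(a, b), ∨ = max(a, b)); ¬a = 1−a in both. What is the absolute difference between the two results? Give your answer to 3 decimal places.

Under bounded:
  ~s = 1 − 0.66 = 0.34
  t & ~s = max(0, a+b−1) on (0.12, 0.34) = 0.00
  s & (t & ~s) = max(0, a+b−1) on (0.66, 0.00) = 0.00
  → value = 0.0000
Under Zadeh (min–max):
  ~s = 1 − 0.66 = 0.34
  t & ~s = min(a, b) on (0.12, 0.34) = 0.12
  s & (t & ~s) = min(a, b) on (0.66, 0.12) = 0.12
  → value = 0.1200
|0.0000 − 0.1200| = 0.120

0.120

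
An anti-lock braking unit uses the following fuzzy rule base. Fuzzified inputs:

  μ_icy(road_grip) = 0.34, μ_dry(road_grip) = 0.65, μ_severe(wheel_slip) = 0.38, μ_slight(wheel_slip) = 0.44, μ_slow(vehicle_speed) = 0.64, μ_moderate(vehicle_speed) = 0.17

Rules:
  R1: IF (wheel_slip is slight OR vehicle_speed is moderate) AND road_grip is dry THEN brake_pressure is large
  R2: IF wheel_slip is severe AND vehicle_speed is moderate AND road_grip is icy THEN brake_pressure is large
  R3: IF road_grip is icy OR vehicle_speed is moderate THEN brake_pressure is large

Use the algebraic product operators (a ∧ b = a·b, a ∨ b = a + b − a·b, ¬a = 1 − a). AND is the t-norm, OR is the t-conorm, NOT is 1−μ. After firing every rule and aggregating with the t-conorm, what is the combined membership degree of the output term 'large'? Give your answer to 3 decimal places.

R1: (slight=0.44 OR moderate=0.17) = 0.5352; AND[a·b] with dry=0.65 → w = 0.3479
R2: severe=0.38, moderate=0.17, icy=0.34; AND[a·b] → w = 0.0220
R3: icy=0.34, moderate=0.17; OR[a + b − a·b] → w = 0.4522
Rules with consequent 'large': {R1, R2, R3} → strengths 0.3479, 0.0220, 0.4522
Aggregate via t-conorm [a + b − a·b]: 0.6506

0.651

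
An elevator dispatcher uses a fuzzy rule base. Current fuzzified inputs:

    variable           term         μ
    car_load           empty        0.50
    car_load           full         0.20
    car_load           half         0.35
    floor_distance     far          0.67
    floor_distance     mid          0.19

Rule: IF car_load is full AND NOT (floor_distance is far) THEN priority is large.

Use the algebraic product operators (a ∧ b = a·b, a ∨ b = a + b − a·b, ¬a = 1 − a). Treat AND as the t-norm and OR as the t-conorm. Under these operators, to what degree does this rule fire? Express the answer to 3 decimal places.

0.066

firing strength: full=0.20, ¬far=1−0.67=0.33; AND[a·b] → w = 0.0660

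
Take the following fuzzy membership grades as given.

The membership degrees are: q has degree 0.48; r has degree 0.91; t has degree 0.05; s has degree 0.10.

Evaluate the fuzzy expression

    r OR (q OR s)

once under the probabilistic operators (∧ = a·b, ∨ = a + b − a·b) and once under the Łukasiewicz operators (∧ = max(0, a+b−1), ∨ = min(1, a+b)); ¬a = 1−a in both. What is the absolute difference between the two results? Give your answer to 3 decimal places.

0.042

Under probabilistic:
  q OR s = a + b − a·b on (0.4800, 0.1000) = 0.5320
  r OR (q OR s) = a + b − a·b on (0.9100, 0.5320) = 0.9579
  → value = 0.9579
Under Łukasiewicz:
  q OR s = min(1, a+b) on (0.48, 0.10) = 0.58
  r OR (q OR s) = min(1, a+b) on (0.91, 0.58) = 1.00
  → value = 1.0000
|0.9579 − 1.0000| = 0.042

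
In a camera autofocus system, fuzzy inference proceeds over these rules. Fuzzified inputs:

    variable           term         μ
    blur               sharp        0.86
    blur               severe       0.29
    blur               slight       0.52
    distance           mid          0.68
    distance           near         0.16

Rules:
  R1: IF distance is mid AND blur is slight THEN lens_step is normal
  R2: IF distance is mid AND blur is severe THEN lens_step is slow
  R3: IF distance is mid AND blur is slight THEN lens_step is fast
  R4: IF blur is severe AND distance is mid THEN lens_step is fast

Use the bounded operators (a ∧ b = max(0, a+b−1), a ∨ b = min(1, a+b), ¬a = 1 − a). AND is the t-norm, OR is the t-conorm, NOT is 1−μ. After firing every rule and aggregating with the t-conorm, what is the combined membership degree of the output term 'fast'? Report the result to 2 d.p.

0.20

R1: mid=0.68, slight=0.52; AND[max(0, a+b−1)] → w = 0.20
R2: mid=0.68, severe=0.29; AND[max(0, a+b−1)] → w = 0.00
R3: mid=0.68, slight=0.52; AND[max(0, a+b−1)] → w = 0.20
R4: severe=0.29, mid=0.68; AND[max(0, a+b−1)] → w = 0.00
Rules with consequent 'fast': {R3, R4} → strengths 0.20, 0.00
Aggregate via t-conorm [min(1, a+b)]: 0.20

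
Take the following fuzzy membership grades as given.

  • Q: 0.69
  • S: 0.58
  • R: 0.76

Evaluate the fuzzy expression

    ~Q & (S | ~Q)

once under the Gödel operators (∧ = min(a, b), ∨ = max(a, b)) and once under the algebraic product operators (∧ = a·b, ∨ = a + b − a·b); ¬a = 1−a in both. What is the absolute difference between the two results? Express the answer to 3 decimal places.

0.090

Under Gödel:
  ~Q = 1 − 0.69 = 0.31
  ~Q = 1 − 0.69 = 0.31
  S | ~Q = max(a, b) on (0.58, 0.31) = 0.58
  ~Q & (S | ~Q) = min(a, b) on (0.31, 0.58) = 0.31
  → value = 0.3100
Under algebraic product:
  ~Q = 1 − 0.6900 = 0.3100
  ~Q = 1 − 0.6900 = 0.3100
  S | ~Q = a + b − a·b on (0.5800, 0.3100) = 0.7102
  ~Q & (S | ~Q) = a·b on (0.3100, 0.7102) = 0.2202
  → value = 0.2202
|0.3100 − 0.2202| = 0.090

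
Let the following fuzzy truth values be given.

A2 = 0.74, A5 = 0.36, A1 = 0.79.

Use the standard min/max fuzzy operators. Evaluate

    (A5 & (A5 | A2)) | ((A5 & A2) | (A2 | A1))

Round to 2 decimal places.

0.79

A5 | A2 = max(a, b) on (0.36, 0.74) = 0.74
A5 & (A5 | A2) = min(a, b) on (0.36, 0.74) = 0.36
A5 & A2 = min(a, b) on (0.36, 0.74) = 0.36
A2 | A1 = max(a, b) on (0.74, 0.79) = 0.79
(A5 & A2) | (A2 | A1) = max(a, b) on (0.36, 0.79) = 0.79
(A5 & (A5 | A2)) | ((A5 & A2) | (A2 | A1)) = max(a, b) on (0.36, 0.79) = 0.79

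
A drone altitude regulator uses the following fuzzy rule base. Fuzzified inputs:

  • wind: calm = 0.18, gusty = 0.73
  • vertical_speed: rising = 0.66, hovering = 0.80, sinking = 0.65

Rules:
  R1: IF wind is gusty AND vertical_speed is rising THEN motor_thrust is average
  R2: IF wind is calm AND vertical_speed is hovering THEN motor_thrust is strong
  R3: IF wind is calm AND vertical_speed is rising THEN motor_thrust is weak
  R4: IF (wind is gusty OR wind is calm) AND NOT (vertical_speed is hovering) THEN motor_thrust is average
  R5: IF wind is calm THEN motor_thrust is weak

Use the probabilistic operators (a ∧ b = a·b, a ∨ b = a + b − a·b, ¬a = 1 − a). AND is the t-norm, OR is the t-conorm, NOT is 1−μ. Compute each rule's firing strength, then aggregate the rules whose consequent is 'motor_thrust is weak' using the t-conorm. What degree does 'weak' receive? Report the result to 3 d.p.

R1: gusty=0.73, rising=0.66; AND[a·b] → w = 0.4818
R2: calm=0.18, hovering=0.80; AND[a·b] → w = 0.1440
R3: calm=0.18, rising=0.66; AND[a·b] → w = 0.1188
R4: (gusty=0.73 OR calm=0.18) = 0.7786; AND[a·b] with ¬hovering=1−0.80=0.20 → w = 0.1557
R5: calm=0.18 → w = 0.1800
Rules with consequent 'weak': {R3, R5} → strengths 0.1188, 0.1800
Aggregate via t-conorm [a + b − a·b]: 0.2774

0.277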